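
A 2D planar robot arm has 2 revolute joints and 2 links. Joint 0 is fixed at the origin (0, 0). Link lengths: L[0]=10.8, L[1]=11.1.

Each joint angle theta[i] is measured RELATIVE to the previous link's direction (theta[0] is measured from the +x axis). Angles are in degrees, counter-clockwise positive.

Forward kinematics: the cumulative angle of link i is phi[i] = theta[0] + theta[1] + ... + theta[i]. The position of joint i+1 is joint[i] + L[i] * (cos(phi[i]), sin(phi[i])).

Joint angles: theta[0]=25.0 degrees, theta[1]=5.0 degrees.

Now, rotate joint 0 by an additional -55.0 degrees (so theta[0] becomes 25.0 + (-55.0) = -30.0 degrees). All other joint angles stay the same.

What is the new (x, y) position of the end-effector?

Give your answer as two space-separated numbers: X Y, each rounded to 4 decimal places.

Answer: 19.4131 -10.0911

Derivation:
joint[0] = (0.0000, 0.0000)  (base)
link 0: phi[0] = -30 = -30 deg
  cos(-30 deg) = 0.8660, sin(-30 deg) = -0.5000
  joint[1] = (0.0000, 0.0000) + 10.8 * (0.8660, -0.5000) = (0.0000 + 9.3531, 0.0000 + -5.4000) = (9.3531, -5.4000)
link 1: phi[1] = -30 + 5 = -25 deg
  cos(-25 deg) = 0.9063, sin(-25 deg) = -0.4226
  joint[2] = (9.3531, -5.4000) + 11.1 * (0.9063, -0.4226) = (9.3531 + 10.0600, -5.4000 + -4.6911) = (19.4131, -10.0911)
End effector: (19.4131, -10.0911)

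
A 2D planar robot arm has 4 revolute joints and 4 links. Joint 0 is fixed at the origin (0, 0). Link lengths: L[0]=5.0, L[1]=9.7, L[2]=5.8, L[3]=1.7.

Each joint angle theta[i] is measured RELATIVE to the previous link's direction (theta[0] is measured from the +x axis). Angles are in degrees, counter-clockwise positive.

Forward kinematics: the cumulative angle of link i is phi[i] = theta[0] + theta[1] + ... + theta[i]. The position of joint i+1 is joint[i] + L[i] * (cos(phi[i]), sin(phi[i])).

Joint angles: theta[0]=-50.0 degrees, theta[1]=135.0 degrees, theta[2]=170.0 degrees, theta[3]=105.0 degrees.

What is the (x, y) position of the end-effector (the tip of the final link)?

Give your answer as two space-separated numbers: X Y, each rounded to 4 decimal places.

joint[0] = (0.0000, 0.0000)  (base)
link 0: phi[0] = -50 = -50 deg
  cos(-50 deg) = 0.6428, sin(-50 deg) = -0.7660
  joint[1] = (0.0000, 0.0000) + 5 * (0.6428, -0.7660) = (0.0000 + 3.2139, 0.0000 + -3.8302) = (3.2139, -3.8302)
link 1: phi[1] = -50 + 135 = 85 deg
  cos(85 deg) = 0.0872, sin(85 deg) = 0.9962
  joint[2] = (3.2139, -3.8302) + 9.7 * (0.0872, 0.9962) = (3.2139 + 0.8454, -3.8302 + 9.6631) = (4.0593, 5.8329)
link 2: phi[2] = -50 + 135 + 170 = 255 deg
  cos(255 deg) = -0.2588, sin(255 deg) = -0.9659
  joint[3] = (4.0593, 5.8329) + 5.8 * (-0.2588, -0.9659) = (4.0593 + -1.5012, 5.8329 + -5.6024) = (2.5582, 0.2305)
link 3: phi[3] = -50 + 135 + 170 + 105 = 360 deg
  cos(360 deg) = 1.0000, sin(360 deg) = -0.0000
  joint[4] = (2.5582, 0.2305) + 1.7 * (1.0000, -0.0000) = (2.5582 + 1.7000, 0.2305 + -0.0000) = (4.2582, 0.2305)
End effector: (4.2582, 0.2305)

Answer: 4.2582 0.2305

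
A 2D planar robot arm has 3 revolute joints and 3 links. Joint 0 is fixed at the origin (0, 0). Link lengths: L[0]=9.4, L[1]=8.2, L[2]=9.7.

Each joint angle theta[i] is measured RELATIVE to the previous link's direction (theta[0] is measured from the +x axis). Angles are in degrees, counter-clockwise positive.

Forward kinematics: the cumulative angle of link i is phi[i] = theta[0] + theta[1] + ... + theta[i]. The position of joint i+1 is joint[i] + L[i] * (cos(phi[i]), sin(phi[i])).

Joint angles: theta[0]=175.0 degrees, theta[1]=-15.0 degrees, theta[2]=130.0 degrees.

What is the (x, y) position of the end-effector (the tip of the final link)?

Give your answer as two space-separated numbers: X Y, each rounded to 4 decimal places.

joint[0] = (0.0000, 0.0000)  (base)
link 0: phi[0] = 175 = 175 deg
  cos(175 deg) = -0.9962, sin(175 deg) = 0.0872
  joint[1] = (0.0000, 0.0000) + 9.4 * (-0.9962, 0.0872) = (0.0000 + -9.3642, 0.0000 + 0.8193) = (-9.3642, 0.8193)
link 1: phi[1] = 175 + -15 = 160 deg
  cos(160 deg) = -0.9397, sin(160 deg) = 0.3420
  joint[2] = (-9.3642, 0.8193) + 8.2 * (-0.9397, 0.3420) = (-9.3642 + -7.7055, 0.8193 + 2.8046) = (-17.0697, 3.6238)
link 2: phi[2] = 175 + -15 + 130 = 290 deg
  cos(290 deg) = 0.3420, sin(290 deg) = -0.9397
  joint[3] = (-17.0697, 3.6238) + 9.7 * (0.3420, -0.9397) = (-17.0697 + 3.3176, 3.6238 + -9.1150) = (-13.7521, -5.4912)
End effector: (-13.7521, -5.4912)

Answer: -13.7521 -5.4912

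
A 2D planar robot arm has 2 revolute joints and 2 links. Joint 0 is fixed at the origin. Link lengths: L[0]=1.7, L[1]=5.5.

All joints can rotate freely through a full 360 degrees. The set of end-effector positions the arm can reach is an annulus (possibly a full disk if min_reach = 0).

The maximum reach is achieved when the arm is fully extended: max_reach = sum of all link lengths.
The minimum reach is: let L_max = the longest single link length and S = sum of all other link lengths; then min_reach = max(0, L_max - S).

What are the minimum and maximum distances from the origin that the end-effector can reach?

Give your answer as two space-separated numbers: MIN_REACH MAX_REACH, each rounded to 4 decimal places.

Link lengths: [1.7, 5.5]
max_reach = 1.7 + 5.5 = 7.2
L_max = max([1.7, 5.5]) = 5.5
S (sum of others) = 7.2 - 5.5 = 1.7
min_reach = max(0, 5.5 - 1.7) = max(0, 3.8) = 3.8

Answer: 3.8000 7.2000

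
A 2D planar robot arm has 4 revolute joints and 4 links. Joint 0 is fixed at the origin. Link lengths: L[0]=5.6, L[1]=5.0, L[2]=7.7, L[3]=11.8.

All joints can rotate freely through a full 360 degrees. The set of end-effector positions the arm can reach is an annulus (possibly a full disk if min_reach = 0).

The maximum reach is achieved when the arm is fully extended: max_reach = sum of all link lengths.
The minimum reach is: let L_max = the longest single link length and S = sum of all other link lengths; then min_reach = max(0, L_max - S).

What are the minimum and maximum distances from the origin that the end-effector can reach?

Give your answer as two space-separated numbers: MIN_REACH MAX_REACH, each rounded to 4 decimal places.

Answer: 0.0000 30.1000

Derivation:
Link lengths: [5.6, 5.0, 7.7, 11.8]
max_reach = 5.6 + 5 + 7.7 + 11.8 = 30.1
L_max = max([5.6, 5.0, 7.7, 11.8]) = 11.8
S (sum of others) = 30.1 - 11.8 = 18.3
min_reach = max(0, 11.8 - 18.3) = max(0, -6.5) = 0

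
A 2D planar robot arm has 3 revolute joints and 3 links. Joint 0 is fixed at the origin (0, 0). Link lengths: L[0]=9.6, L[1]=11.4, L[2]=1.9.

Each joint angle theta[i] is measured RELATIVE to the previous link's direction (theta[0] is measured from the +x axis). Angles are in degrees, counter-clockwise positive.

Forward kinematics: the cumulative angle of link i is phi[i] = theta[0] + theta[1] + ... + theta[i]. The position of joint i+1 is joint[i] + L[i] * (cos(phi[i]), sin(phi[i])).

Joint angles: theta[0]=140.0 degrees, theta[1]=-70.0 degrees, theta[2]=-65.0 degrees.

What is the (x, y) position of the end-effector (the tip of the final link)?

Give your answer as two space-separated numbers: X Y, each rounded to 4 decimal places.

joint[0] = (0.0000, 0.0000)  (base)
link 0: phi[0] = 140 = 140 deg
  cos(140 deg) = -0.7660, sin(140 deg) = 0.6428
  joint[1] = (0.0000, 0.0000) + 9.6 * (-0.7660, 0.6428) = (0.0000 + -7.3540, 0.0000 + 6.1708) = (-7.3540, 6.1708)
link 1: phi[1] = 140 + -70 = 70 deg
  cos(70 deg) = 0.3420, sin(70 deg) = 0.9397
  joint[2] = (-7.3540, 6.1708) + 11.4 * (0.3420, 0.9397) = (-7.3540 + 3.8990, 6.1708 + 10.7125) = (-3.4550, 16.8833)
link 2: phi[2] = 140 + -70 + -65 = 5 deg
  cos(5 deg) = 0.9962, sin(5 deg) = 0.0872
  joint[3] = (-3.4550, 16.8833) + 1.9 * (0.9962, 0.0872) = (-3.4550 + 1.8928, 16.8833 + 0.1656) = (-1.5622, 17.0489)
End effector: (-1.5622, 17.0489)

Answer: -1.5622 17.0489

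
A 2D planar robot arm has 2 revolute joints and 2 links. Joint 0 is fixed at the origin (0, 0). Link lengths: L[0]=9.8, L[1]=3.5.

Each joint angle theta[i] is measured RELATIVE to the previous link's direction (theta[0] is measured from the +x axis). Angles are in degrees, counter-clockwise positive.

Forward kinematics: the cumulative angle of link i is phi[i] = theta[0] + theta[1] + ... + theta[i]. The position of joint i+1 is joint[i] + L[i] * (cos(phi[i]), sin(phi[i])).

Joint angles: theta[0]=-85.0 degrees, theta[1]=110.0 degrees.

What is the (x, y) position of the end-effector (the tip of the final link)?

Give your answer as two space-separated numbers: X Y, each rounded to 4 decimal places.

Answer: 4.0262 -8.2835

Derivation:
joint[0] = (0.0000, 0.0000)  (base)
link 0: phi[0] = -85 = -85 deg
  cos(-85 deg) = 0.0872, sin(-85 deg) = -0.9962
  joint[1] = (0.0000, 0.0000) + 9.8 * (0.0872, -0.9962) = (0.0000 + 0.8541, 0.0000 + -9.7627) = (0.8541, -9.7627)
link 1: phi[1] = -85 + 110 = 25 deg
  cos(25 deg) = 0.9063, sin(25 deg) = 0.4226
  joint[2] = (0.8541, -9.7627) + 3.5 * (0.9063, 0.4226) = (0.8541 + 3.1721, -9.7627 + 1.4792) = (4.0262, -8.2835)
End effector: (4.0262, -8.2835)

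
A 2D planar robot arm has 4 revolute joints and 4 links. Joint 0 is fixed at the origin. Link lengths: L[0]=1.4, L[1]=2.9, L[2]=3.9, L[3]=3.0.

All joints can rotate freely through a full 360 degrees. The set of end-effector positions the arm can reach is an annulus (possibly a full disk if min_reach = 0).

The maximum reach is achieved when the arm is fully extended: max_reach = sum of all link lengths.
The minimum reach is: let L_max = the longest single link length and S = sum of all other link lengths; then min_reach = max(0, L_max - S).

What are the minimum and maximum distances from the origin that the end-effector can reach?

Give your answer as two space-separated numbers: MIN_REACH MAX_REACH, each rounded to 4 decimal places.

Answer: 0.0000 11.2000

Derivation:
Link lengths: [1.4, 2.9, 3.9, 3.0]
max_reach = 1.4 + 2.9 + 3.9 + 3 = 11.2
L_max = max([1.4, 2.9, 3.9, 3.0]) = 3.9
S (sum of others) = 11.2 - 3.9 = 7.3
min_reach = max(0, 3.9 - 7.3) = max(0, -3.4) = 0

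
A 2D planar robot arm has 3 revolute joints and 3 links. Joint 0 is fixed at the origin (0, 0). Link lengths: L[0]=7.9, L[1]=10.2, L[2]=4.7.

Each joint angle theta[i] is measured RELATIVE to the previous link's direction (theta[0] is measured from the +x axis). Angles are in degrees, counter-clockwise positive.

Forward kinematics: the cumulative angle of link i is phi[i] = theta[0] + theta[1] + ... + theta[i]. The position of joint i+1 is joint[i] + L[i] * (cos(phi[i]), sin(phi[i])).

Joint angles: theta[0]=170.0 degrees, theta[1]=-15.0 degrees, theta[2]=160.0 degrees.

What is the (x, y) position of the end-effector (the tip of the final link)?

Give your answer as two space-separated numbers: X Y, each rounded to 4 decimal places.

Answer: -13.7009 2.3591

Derivation:
joint[0] = (0.0000, 0.0000)  (base)
link 0: phi[0] = 170 = 170 deg
  cos(170 deg) = -0.9848, sin(170 deg) = 0.1736
  joint[1] = (0.0000, 0.0000) + 7.9 * (-0.9848, 0.1736) = (0.0000 + -7.7800, 0.0000 + 1.3718) = (-7.7800, 1.3718)
link 1: phi[1] = 170 + -15 = 155 deg
  cos(155 deg) = -0.9063, sin(155 deg) = 0.4226
  joint[2] = (-7.7800, 1.3718) + 10.2 * (-0.9063, 0.4226) = (-7.7800 + -9.2443, 1.3718 + 4.3107) = (-17.0243, 5.6825)
link 2: phi[2] = 170 + -15 + 160 = 315 deg
  cos(315 deg) = 0.7071, sin(315 deg) = -0.7071
  joint[3] = (-17.0243, 5.6825) + 4.7 * (0.7071, -0.7071) = (-17.0243 + 3.3234, 5.6825 + -3.3234) = (-13.7009, 2.3591)
End effector: (-13.7009, 2.3591)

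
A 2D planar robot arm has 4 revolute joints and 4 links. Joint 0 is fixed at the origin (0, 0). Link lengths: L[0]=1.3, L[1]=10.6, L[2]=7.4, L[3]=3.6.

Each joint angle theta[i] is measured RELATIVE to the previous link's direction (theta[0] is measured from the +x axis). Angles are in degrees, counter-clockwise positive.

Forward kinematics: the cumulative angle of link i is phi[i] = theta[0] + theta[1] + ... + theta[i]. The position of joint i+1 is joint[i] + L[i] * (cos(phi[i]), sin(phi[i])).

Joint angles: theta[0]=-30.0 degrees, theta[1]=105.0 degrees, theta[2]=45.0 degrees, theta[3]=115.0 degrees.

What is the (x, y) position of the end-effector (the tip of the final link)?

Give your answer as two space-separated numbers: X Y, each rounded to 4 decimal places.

Answer: -1.8956 13.0485

Derivation:
joint[0] = (0.0000, 0.0000)  (base)
link 0: phi[0] = -30 = -30 deg
  cos(-30 deg) = 0.8660, sin(-30 deg) = -0.5000
  joint[1] = (0.0000, 0.0000) + 1.3 * (0.8660, -0.5000) = (0.0000 + 1.1258, 0.0000 + -0.6500) = (1.1258, -0.6500)
link 1: phi[1] = -30 + 105 = 75 deg
  cos(75 deg) = 0.2588, sin(75 deg) = 0.9659
  joint[2] = (1.1258, -0.6500) + 10.6 * (0.2588, 0.9659) = (1.1258 + 2.7435, -0.6500 + 10.2388) = (3.8693, 9.5888)
link 2: phi[2] = -30 + 105 + 45 = 120 deg
  cos(120 deg) = -0.5000, sin(120 deg) = 0.8660
  joint[3] = (3.8693, 9.5888) + 7.4 * (-0.5000, 0.8660) = (3.8693 + -3.7000, 9.5888 + 6.4086) = (0.1693, 15.9974)
link 3: phi[3] = -30 + 105 + 45 + 115 = 235 deg
  cos(235 deg) = -0.5736, sin(235 deg) = -0.8192
  joint[4] = (0.1693, 15.9974) + 3.6 * (-0.5736, -0.8192) = (0.1693 + -2.0649, 15.9974 + -2.9489) = (-1.8956, 13.0485)
End effector: (-1.8956, 13.0485)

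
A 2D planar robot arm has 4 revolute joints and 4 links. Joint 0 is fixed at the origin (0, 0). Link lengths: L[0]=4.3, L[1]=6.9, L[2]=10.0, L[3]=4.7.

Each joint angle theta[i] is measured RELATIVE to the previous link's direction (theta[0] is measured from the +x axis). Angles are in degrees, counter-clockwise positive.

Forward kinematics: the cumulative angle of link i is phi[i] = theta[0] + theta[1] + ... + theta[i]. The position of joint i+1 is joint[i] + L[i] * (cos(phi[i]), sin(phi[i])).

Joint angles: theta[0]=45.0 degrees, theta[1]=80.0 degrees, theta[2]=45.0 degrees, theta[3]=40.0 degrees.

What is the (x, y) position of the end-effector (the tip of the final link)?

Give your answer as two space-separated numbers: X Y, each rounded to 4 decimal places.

Answer: -14.8355 8.0792

Derivation:
joint[0] = (0.0000, 0.0000)  (base)
link 0: phi[0] = 45 = 45 deg
  cos(45 deg) = 0.7071, sin(45 deg) = 0.7071
  joint[1] = (0.0000, 0.0000) + 4.3 * (0.7071, 0.7071) = (0.0000 + 3.0406, 0.0000 + 3.0406) = (3.0406, 3.0406)
link 1: phi[1] = 45 + 80 = 125 deg
  cos(125 deg) = -0.5736, sin(125 deg) = 0.8192
  joint[2] = (3.0406, 3.0406) + 6.9 * (-0.5736, 0.8192) = (3.0406 + -3.9577, 3.0406 + 5.6521) = (-0.9171, 8.6927)
link 2: phi[2] = 45 + 80 + 45 = 170 deg
  cos(170 deg) = -0.9848, sin(170 deg) = 0.1736
  joint[3] = (-0.9171, 8.6927) + 10 * (-0.9848, 0.1736) = (-0.9171 + -9.8481, 8.6927 + 1.7365) = (-10.7652, 10.4292)
link 3: phi[3] = 45 + 80 + 45 + 40 = 210 deg
  cos(210 deg) = -0.8660, sin(210 deg) = -0.5000
  joint[4] = (-10.7652, 10.4292) + 4.7 * (-0.8660, -0.5000) = (-10.7652 + -4.0703, 10.4292 + -2.3500) = (-14.8355, 8.0792)
End effector: (-14.8355, 8.0792)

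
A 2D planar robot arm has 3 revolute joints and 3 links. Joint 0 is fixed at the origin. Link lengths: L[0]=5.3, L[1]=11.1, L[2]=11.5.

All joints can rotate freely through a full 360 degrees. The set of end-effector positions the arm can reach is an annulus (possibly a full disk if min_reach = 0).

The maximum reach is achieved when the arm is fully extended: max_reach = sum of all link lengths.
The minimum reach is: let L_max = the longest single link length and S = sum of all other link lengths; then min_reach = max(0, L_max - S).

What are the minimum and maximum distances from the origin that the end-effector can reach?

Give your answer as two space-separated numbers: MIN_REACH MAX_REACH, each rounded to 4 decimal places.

Answer: 0.0000 27.9000

Derivation:
Link lengths: [5.3, 11.1, 11.5]
max_reach = 5.3 + 11.1 + 11.5 = 27.9
L_max = max([5.3, 11.1, 11.5]) = 11.5
S (sum of others) = 27.9 - 11.5 = 16.4
min_reach = max(0, 11.5 - 16.4) = max(0, -4.9) = 0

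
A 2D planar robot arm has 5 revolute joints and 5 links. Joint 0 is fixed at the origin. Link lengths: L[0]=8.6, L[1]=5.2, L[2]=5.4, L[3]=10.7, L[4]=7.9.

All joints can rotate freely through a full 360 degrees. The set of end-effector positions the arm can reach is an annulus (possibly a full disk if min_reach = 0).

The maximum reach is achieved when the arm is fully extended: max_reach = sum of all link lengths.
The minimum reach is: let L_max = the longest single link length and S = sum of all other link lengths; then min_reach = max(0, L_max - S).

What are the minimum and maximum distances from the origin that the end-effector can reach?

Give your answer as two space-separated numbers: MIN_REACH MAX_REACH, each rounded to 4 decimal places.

Answer: 0.0000 37.8000

Derivation:
Link lengths: [8.6, 5.2, 5.4, 10.7, 7.9]
max_reach = 8.6 + 5.2 + 5.4 + 10.7 + 7.9 = 37.8
L_max = max([8.6, 5.2, 5.4, 10.7, 7.9]) = 10.7
S (sum of others) = 37.8 - 10.7 = 27.1
min_reach = max(0, 10.7 - 27.1) = max(0, -16.4) = 0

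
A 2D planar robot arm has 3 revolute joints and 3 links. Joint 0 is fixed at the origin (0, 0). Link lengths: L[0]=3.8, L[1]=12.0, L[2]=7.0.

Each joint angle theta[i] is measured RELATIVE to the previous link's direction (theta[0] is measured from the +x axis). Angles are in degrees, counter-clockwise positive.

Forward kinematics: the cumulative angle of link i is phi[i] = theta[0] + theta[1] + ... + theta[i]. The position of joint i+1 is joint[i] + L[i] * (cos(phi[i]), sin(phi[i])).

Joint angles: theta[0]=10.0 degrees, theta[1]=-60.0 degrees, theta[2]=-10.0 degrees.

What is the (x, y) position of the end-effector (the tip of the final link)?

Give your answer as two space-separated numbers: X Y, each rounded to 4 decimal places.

joint[0] = (0.0000, 0.0000)  (base)
link 0: phi[0] = 10 = 10 deg
  cos(10 deg) = 0.9848, sin(10 deg) = 0.1736
  joint[1] = (0.0000, 0.0000) + 3.8 * (0.9848, 0.1736) = (0.0000 + 3.7423, 0.0000 + 0.6599) = (3.7423, 0.6599)
link 1: phi[1] = 10 + -60 = -50 deg
  cos(-50 deg) = 0.6428, sin(-50 deg) = -0.7660
  joint[2] = (3.7423, 0.6599) + 12 * (0.6428, -0.7660) = (3.7423 + 7.7135, 0.6599 + -9.1925) = (11.4557, -8.5327)
link 2: phi[2] = 10 + -60 + -10 = -60 deg
  cos(-60 deg) = 0.5000, sin(-60 deg) = -0.8660
  joint[3] = (11.4557, -8.5327) + 7 * (0.5000, -0.8660) = (11.4557 + 3.5000, -8.5327 + -6.0622) = (14.9557, -14.5948)
End effector: (14.9557, -14.5948)

Answer: 14.9557 -14.5948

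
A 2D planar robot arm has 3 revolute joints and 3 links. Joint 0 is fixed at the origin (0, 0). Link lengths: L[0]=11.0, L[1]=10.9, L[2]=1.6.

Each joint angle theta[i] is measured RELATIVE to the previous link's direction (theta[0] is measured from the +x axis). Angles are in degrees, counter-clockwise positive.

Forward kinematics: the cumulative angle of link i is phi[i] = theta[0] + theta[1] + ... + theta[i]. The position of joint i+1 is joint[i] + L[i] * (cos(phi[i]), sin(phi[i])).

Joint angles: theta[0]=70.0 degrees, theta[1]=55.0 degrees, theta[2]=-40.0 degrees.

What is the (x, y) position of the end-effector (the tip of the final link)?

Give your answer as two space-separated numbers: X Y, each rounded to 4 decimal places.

joint[0] = (0.0000, 0.0000)  (base)
link 0: phi[0] = 70 = 70 deg
  cos(70 deg) = 0.3420, sin(70 deg) = 0.9397
  joint[1] = (0.0000, 0.0000) + 11 * (0.3420, 0.9397) = (0.0000 + 3.7622, 0.0000 + 10.3366) = (3.7622, 10.3366)
link 1: phi[1] = 70 + 55 = 125 deg
  cos(125 deg) = -0.5736, sin(125 deg) = 0.8192
  joint[2] = (3.7622, 10.3366) + 10.9 * (-0.5736, 0.8192) = (3.7622 + -6.2520, 10.3366 + 8.9288) = (-2.4898, 19.2654)
link 2: phi[2] = 70 + 55 + -40 = 85 deg
  cos(85 deg) = 0.0872, sin(85 deg) = 0.9962
  joint[3] = (-2.4898, 19.2654) + 1.6 * (0.0872, 0.9962) = (-2.4898 + 0.1394, 19.2654 + 1.5939) = (-2.3503, 20.8593)
End effector: (-2.3503, 20.8593)

Answer: -2.3503 20.8593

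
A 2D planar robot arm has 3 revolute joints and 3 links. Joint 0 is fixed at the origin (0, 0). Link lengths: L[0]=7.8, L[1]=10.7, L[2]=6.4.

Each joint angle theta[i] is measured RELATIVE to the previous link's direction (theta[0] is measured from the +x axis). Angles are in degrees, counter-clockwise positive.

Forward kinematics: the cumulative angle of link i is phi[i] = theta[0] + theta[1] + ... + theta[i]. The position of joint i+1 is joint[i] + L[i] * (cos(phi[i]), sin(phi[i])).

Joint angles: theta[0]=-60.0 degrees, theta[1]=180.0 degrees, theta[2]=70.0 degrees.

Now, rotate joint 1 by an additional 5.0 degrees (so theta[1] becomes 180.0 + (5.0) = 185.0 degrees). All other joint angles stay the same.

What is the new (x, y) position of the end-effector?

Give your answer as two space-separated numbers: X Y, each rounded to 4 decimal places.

Answer: -8.4192 0.3535

Derivation:
joint[0] = (0.0000, 0.0000)  (base)
link 0: phi[0] = -60 = -60 deg
  cos(-60 deg) = 0.5000, sin(-60 deg) = -0.8660
  joint[1] = (0.0000, 0.0000) + 7.8 * (0.5000, -0.8660) = (0.0000 + 3.9000, 0.0000 + -6.7550) = (3.9000, -6.7550)
link 1: phi[1] = -60 + 185 = 125 deg
  cos(125 deg) = -0.5736, sin(125 deg) = 0.8192
  joint[2] = (3.9000, -6.7550) + 10.7 * (-0.5736, 0.8192) = (3.9000 + -6.1373, -6.7550 + 8.7649) = (-2.2373, 2.0099)
link 2: phi[2] = -60 + 185 + 70 = 195 deg
  cos(195 deg) = -0.9659, sin(195 deg) = -0.2588
  joint[3] = (-2.2373, 2.0099) + 6.4 * (-0.9659, -0.2588) = (-2.2373 + -6.1819, 2.0099 + -1.6564) = (-8.4192, 0.3535)
End effector: (-8.4192, 0.3535)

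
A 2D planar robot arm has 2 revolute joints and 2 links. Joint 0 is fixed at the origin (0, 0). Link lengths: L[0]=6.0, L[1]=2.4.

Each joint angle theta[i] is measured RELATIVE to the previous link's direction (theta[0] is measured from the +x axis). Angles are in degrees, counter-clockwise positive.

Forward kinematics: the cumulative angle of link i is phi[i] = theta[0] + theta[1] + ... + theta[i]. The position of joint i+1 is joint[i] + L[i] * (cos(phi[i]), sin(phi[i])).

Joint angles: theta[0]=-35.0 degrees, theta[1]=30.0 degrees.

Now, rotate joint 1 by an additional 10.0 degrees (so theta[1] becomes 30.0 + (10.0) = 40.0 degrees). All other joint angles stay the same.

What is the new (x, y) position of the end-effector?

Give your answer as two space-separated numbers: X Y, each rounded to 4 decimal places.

Answer: 7.3058 -3.2323

Derivation:
joint[0] = (0.0000, 0.0000)  (base)
link 0: phi[0] = -35 = -35 deg
  cos(-35 deg) = 0.8192, sin(-35 deg) = -0.5736
  joint[1] = (0.0000, 0.0000) + 6 * (0.8192, -0.5736) = (0.0000 + 4.9149, 0.0000 + -3.4415) = (4.9149, -3.4415)
link 1: phi[1] = -35 + 40 = 5 deg
  cos(5 deg) = 0.9962, sin(5 deg) = 0.0872
  joint[2] = (4.9149, -3.4415) + 2.4 * (0.9962, 0.0872) = (4.9149 + 2.3909, -3.4415 + 0.2092) = (7.3058, -3.2323)
End effector: (7.3058, -3.2323)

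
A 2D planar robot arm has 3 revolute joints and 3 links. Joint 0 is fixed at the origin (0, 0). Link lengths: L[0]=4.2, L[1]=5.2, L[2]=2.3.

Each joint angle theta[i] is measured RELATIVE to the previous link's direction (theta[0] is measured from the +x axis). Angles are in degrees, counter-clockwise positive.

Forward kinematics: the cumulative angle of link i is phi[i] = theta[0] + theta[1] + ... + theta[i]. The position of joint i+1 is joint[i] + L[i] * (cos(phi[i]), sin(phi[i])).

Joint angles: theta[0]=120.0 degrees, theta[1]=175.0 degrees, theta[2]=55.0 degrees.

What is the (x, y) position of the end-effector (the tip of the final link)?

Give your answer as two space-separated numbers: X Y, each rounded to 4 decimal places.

Answer: 2.3627 -1.4749

Derivation:
joint[0] = (0.0000, 0.0000)  (base)
link 0: phi[0] = 120 = 120 deg
  cos(120 deg) = -0.5000, sin(120 deg) = 0.8660
  joint[1] = (0.0000, 0.0000) + 4.2 * (-0.5000, 0.8660) = (0.0000 + -2.1000, 0.0000 + 3.6373) = (-2.1000, 3.6373)
link 1: phi[1] = 120 + 175 = 295 deg
  cos(295 deg) = 0.4226, sin(295 deg) = -0.9063
  joint[2] = (-2.1000, 3.6373) + 5.2 * (0.4226, -0.9063) = (-2.1000 + 2.1976, 3.6373 + -4.7128) = (0.0976, -1.0755)
link 2: phi[2] = 120 + 175 + 55 = 350 deg
  cos(350 deg) = 0.9848, sin(350 deg) = -0.1736
  joint[3] = (0.0976, -1.0755) + 2.3 * (0.9848, -0.1736) = (0.0976 + 2.2651, -1.0755 + -0.3994) = (2.3627, -1.4749)
End effector: (2.3627, -1.4749)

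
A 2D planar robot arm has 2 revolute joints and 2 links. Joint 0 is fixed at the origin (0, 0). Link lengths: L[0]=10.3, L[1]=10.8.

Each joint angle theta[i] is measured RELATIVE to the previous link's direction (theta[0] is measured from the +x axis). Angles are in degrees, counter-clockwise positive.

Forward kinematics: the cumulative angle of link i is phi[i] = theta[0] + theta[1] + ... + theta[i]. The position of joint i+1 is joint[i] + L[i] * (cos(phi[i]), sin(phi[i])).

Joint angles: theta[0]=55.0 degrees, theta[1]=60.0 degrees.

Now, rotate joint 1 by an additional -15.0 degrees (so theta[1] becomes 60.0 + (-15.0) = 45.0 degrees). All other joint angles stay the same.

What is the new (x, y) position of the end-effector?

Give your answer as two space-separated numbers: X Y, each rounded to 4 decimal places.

Answer: 4.0324 19.0732

Derivation:
joint[0] = (0.0000, 0.0000)  (base)
link 0: phi[0] = 55 = 55 deg
  cos(55 deg) = 0.5736, sin(55 deg) = 0.8192
  joint[1] = (0.0000, 0.0000) + 10.3 * (0.5736, 0.8192) = (0.0000 + 5.9078, 0.0000 + 8.4373) = (5.9078, 8.4373)
link 1: phi[1] = 55 + 45 = 100 deg
  cos(100 deg) = -0.1736, sin(100 deg) = 0.9848
  joint[2] = (5.9078, 8.4373) + 10.8 * (-0.1736, 0.9848) = (5.9078 + -1.8754, 8.4373 + 10.6359) = (4.0324, 19.0732)
End effector: (4.0324, 19.0732)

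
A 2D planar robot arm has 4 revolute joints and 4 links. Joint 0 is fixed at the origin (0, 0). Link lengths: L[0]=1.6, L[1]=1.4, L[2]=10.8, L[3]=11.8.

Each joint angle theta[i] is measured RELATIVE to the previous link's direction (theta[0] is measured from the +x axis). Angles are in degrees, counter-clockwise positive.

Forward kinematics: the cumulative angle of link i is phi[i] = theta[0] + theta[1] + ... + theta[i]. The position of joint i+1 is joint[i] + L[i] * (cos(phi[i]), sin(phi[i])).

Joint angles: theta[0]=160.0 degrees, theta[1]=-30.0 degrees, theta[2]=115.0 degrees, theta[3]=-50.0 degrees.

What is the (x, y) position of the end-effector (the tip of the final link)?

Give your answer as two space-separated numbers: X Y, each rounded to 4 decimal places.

Answer: -18.3656 -11.2225

Derivation:
joint[0] = (0.0000, 0.0000)  (base)
link 0: phi[0] = 160 = 160 deg
  cos(160 deg) = -0.9397, sin(160 deg) = 0.3420
  joint[1] = (0.0000, 0.0000) + 1.6 * (-0.9397, 0.3420) = (0.0000 + -1.5035, 0.0000 + 0.5472) = (-1.5035, 0.5472)
link 1: phi[1] = 160 + -30 = 130 deg
  cos(130 deg) = -0.6428, sin(130 deg) = 0.7660
  joint[2] = (-1.5035, 0.5472) + 1.4 * (-0.6428, 0.7660) = (-1.5035 + -0.8999, 0.5472 + 1.0725) = (-2.4034, 1.6197)
link 2: phi[2] = 160 + -30 + 115 = 245 deg
  cos(245 deg) = -0.4226, sin(245 deg) = -0.9063
  joint[3] = (-2.4034, 1.6197) + 10.8 * (-0.4226, -0.9063) = (-2.4034 + -4.5643, 1.6197 + -9.7881) = (-6.9677, -8.1684)
link 3: phi[3] = 160 + -30 + 115 + -50 = 195 deg
  cos(195 deg) = -0.9659, sin(195 deg) = -0.2588
  joint[4] = (-6.9677, -8.1684) + 11.8 * (-0.9659, -0.2588) = (-6.9677 + -11.3979, -8.1684 + -3.0541) = (-18.3656, -11.2225)
End effector: (-18.3656, -11.2225)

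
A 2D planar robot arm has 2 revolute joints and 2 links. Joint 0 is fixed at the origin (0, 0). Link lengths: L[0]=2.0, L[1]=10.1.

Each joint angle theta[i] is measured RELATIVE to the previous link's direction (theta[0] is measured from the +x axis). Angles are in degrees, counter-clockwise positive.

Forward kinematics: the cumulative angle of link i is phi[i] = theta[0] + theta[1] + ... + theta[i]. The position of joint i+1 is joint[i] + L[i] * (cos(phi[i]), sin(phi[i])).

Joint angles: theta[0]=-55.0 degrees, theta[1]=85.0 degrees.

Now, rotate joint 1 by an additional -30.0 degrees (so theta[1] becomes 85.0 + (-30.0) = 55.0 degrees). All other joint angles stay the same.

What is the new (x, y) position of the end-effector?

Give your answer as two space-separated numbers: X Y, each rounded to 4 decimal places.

joint[0] = (0.0000, 0.0000)  (base)
link 0: phi[0] = -55 = -55 deg
  cos(-55 deg) = 0.5736, sin(-55 deg) = -0.8192
  joint[1] = (0.0000, 0.0000) + 2 * (0.5736, -0.8192) = (0.0000 + 1.1472, 0.0000 + -1.6383) = (1.1472, -1.6383)
link 1: phi[1] = -55 + 55 = 0 deg
  cos(0 deg) = 1.0000, sin(0 deg) = 0.0000
  joint[2] = (1.1472, -1.6383) + 10.1 * (1.0000, 0.0000) = (1.1472 + 10.1000, -1.6383 + 0.0000) = (11.2472, -1.6383)
End effector: (11.2472, -1.6383)

Answer: 11.2472 -1.6383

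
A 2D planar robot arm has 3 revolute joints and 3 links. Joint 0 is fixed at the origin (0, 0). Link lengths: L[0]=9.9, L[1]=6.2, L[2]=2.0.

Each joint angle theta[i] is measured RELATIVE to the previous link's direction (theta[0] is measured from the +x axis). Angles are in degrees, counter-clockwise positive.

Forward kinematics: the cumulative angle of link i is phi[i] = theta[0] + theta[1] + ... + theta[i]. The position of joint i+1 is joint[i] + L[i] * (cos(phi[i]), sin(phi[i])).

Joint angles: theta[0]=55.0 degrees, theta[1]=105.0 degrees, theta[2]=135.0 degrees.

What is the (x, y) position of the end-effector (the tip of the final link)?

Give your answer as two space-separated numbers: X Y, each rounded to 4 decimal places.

joint[0] = (0.0000, 0.0000)  (base)
link 0: phi[0] = 55 = 55 deg
  cos(55 deg) = 0.5736, sin(55 deg) = 0.8192
  joint[1] = (0.0000, 0.0000) + 9.9 * (0.5736, 0.8192) = (0.0000 + 5.6784, 0.0000 + 8.1096) = (5.6784, 8.1096)
link 1: phi[1] = 55 + 105 = 160 deg
  cos(160 deg) = -0.9397, sin(160 deg) = 0.3420
  joint[2] = (5.6784, 8.1096) + 6.2 * (-0.9397, 0.3420) = (5.6784 + -5.8261, 8.1096 + 2.1205) = (-0.1477, 10.2301)
link 2: phi[2] = 55 + 105 + 135 = 295 deg
  cos(295 deg) = 0.4226, sin(295 deg) = -0.9063
  joint[3] = (-0.1477, 10.2301) + 2 * (0.4226, -0.9063) = (-0.1477 + 0.8452, 10.2301 + -1.8126) = (0.6975, 8.4175)
End effector: (0.6975, 8.4175)

Answer: 0.6975 8.4175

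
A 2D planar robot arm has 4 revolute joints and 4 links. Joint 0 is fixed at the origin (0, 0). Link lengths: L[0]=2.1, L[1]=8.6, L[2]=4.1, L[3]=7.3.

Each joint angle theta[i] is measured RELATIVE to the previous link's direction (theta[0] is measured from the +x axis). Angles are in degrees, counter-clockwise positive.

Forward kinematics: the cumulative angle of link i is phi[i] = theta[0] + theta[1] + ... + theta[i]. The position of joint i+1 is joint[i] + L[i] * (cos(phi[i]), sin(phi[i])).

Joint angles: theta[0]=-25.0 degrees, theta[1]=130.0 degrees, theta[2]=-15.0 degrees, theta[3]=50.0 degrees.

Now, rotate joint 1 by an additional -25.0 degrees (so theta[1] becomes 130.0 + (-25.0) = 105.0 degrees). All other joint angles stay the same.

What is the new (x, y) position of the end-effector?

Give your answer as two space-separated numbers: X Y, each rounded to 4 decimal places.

joint[0] = (0.0000, 0.0000)  (base)
link 0: phi[0] = -25 = -25 deg
  cos(-25 deg) = 0.9063, sin(-25 deg) = -0.4226
  joint[1] = (0.0000, 0.0000) + 2.1 * (0.9063, -0.4226) = (0.0000 + 1.9032, 0.0000 + -0.8875) = (1.9032, -0.8875)
link 1: phi[1] = -25 + 105 = 80 deg
  cos(80 deg) = 0.1736, sin(80 deg) = 0.9848
  joint[2] = (1.9032, -0.8875) + 8.6 * (0.1736, 0.9848) = (1.9032 + 1.4934, -0.8875 + 8.4693) = (3.3966, 7.5818)
link 2: phi[2] = -25 + 105 + -15 = 65 deg
  cos(65 deg) = 0.4226, sin(65 deg) = 0.9063
  joint[3] = (3.3966, 7.5818) + 4.1 * (0.4226, 0.9063) = (3.3966 + 1.7327, 7.5818 + 3.7159) = (5.1294, 11.2977)
link 3: phi[3] = -25 + 105 + -15 + 50 = 115 deg
  cos(115 deg) = -0.4226, sin(115 deg) = 0.9063
  joint[4] = (5.1294, 11.2977) + 7.3 * (-0.4226, 0.9063) = (5.1294 + -3.0851, 11.2977 + 6.6160) = (2.0442, 17.9138)
End effector: (2.0442, 17.9138)

Answer: 2.0442 17.9138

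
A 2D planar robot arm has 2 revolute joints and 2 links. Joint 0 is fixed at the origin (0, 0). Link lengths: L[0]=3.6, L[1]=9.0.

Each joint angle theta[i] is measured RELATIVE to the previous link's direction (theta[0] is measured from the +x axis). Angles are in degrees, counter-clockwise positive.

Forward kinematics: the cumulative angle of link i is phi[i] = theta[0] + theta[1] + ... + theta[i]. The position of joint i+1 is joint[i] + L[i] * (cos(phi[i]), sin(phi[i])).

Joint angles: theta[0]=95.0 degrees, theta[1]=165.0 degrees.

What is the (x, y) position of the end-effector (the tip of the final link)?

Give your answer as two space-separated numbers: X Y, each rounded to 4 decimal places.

Answer: -1.8766 -5.2770

Derivation:
joint[0] = (0.0000, 0.0000)  (base)
link 0: phi[0] = 95 = 95 deg
  cos(95 deg) = -0.0872, sin(95 deg) = 0.9962
  joint[1] = (0.0000, 0.0000) + 3.6 * (-0.0872, 0.9962) = (0.0000 + -0.3138, 0.0000 + 3.5863) = (-0.3138, 3.5863)
link 1: phi[1] = 95 + 165 = 260 deg
  cos(260 deg) = -0.1736, sin(260 deg) = -0.9848
  joint[2] = (-0.3138, 3.5863) + 9 * (-0.1736, -0.9848) = (-0.3138 + -1.5628, 3.5863 + -8.8633) = (-1.8766, -5.2770)
End effector: (-1.8766, -5.2770)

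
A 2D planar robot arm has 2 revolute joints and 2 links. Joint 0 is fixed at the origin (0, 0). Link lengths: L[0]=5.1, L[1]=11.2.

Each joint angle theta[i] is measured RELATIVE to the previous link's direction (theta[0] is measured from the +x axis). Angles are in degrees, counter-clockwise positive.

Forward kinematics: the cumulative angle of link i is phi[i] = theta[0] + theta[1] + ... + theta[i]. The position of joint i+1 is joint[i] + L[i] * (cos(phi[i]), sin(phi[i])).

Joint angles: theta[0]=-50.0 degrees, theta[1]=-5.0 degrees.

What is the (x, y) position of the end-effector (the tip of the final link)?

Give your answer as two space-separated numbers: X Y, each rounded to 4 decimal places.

Answer: 9.7023 -13.0813

Derivation:
joint[0] = (0.0000, 0.0000)  (base)
link 0: phi[0] = -50 = -50 deg
  cos(-50 deg) = 0.6428, sin(-50 deg) = -0.7660
  joint[1] = (0.0000, 0.0000) + 5.1 * (0.6428, -0.7660) = (0.0000 + 3.2782, 0.0000 + -3.9068) = (3.2782, -3.9068)
link 1: phi[1] = -50 + -5 = -55 deg
  cos(-55 deg) = 0.5736, sin(-55 deg) = -0.8192
  joint[2] = (3.2782, -3.9068) + 11.2 * (0.5736, -0.8192) = (3.2782 + 6.4241, -3.9068 + -9.1745) = (9.7023, -13.0813)
End effector: (9.7023, -13.0813)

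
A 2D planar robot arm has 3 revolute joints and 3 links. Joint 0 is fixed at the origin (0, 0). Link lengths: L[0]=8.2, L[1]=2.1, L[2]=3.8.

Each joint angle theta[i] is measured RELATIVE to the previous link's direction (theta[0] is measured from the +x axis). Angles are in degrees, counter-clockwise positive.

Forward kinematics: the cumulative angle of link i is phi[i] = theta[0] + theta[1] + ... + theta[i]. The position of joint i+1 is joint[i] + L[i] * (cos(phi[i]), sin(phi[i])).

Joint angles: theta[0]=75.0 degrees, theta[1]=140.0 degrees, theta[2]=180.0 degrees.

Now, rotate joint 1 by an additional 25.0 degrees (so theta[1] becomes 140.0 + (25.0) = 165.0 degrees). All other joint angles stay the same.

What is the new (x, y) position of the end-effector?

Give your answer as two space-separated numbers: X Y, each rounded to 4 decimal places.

joint[0] = (0.0000, 0.0000)  (base)
link 0: phi[0] = 75 = 75 deg
  cos(75 deg) = 0.2588, sin(75 deg) = 0.9659
  joint[1] = (0.0000, 0.0000) + 8.2 * (0.2588, 0.9659) = (0.0000 + 2.1223, 0.0000 + 7.9206) = (2.1223, 7.9206)
link 1: phi[1] = 75 + 165 = 240 deg
  cos(240 deg) = -0.5000, sin(240 deg) = -0.8660
  joint[2] = (2.1223, 7.9206) + 2.1 * (-0.5000, -0.8660) = (2.1223 + -1.0500, 7.9206 + -1.8187) = (1.0723, 6.1019)
link 2: phi[2] = 75 + 165 + 180 = 420 deg
  cos(420 deg) = 0.5000, sin(420 deg) = 0.8660
  joint[3] = (1.0723, 6.1019) + 3.8 * (0.5000, 0.8660) = (1.0723 + 1.9000, 6.1019 + 3.2909) = (2.9723, 9.3928)
End effector: (2.9723, 9.3928)

Answer: 2.9723 9.3928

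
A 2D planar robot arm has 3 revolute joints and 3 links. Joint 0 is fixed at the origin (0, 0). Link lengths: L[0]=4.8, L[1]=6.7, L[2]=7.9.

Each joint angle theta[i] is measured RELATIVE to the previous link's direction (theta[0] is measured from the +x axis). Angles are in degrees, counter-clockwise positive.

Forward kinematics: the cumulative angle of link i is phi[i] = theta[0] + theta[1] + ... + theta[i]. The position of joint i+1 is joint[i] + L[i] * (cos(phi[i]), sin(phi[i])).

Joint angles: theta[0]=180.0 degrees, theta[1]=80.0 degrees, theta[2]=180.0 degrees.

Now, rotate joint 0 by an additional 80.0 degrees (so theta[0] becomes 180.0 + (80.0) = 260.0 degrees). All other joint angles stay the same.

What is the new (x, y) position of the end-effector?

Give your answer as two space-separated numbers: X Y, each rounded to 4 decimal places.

joint[0] = (0.0000, 0.0000)  (base)
link 0: phi[0] = 260 = 260 deg
  cos(260 deg) = -0.1736, sin(260 deg) = -0.9848
  joint[1] = (0.0000, 0.0000) + 4.8 * (-0.1736, -0.9848) = (0.0000 + -0.8335, 0.0000 + -4.7271) = (-0.8335, -4.7271)
link 1: phi[1] = 260 + 80 = 340 deg
  cos(340 deg) = 0.9397, sin(340 deg) = -0.3420
  joint[2] = (-0.8335, -4.7271) + 6.7 * (0.9397, -0.3420) = (-0.8335 + 6.2959, -4.7271 + -2.2915) = (5.4624, -7.0186)
link 2: phi[2] = 260 + 80 + 180 = 520 deg
  cos(520 deg) = -0.9397, sin(520 deg) = 0.3420
  joint[3] = (5.4624, -7.0186) + 7.9 * (-0.9397, 0.3420) = (5.4624 + -7.4236, -7.0186 + 2.7020) = (-1.9611, -4.3167)
End effector: (-1.9611, -4.3167)

Answer: -1.9611 -4.3167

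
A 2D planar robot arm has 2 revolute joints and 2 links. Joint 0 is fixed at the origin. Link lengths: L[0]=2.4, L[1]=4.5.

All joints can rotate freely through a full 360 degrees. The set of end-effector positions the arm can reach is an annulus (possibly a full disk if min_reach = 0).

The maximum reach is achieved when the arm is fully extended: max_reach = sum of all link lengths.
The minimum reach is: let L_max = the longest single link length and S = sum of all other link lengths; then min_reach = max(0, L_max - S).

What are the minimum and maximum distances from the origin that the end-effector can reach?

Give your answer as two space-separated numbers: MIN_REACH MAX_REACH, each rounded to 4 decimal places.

Answer: 2.1000 6.9000

Derivation:
Link lengths: [2.4, 4.5]
max_reach = 2.4 + 4.5 = 6.9
L_max = max([2.4, 4.5]) = 4.5
S (sum of others) = 6.9 - 4.5 = 2.4
min_reach = max(0, 4.5 - 2.4) = max(0, 2.1) = 2.1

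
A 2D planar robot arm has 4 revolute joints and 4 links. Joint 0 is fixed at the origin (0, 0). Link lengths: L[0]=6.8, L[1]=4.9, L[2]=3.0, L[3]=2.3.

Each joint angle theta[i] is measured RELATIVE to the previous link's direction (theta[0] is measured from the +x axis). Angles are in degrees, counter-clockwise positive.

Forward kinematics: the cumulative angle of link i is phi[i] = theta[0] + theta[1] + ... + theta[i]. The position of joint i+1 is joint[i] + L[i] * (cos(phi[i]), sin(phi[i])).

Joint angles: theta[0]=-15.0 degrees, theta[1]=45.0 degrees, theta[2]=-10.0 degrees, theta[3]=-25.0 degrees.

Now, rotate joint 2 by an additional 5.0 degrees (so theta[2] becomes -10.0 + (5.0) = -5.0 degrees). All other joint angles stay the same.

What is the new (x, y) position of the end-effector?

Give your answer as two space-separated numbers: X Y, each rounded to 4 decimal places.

Answer: 15.8307 1.9579

Derivation:
joint[0] = (0.0000, 0.0000)  (base)
link 0: phi[0] = -15 = -15 deg
  cos(-15 deg) = 0.9659, sin(-15 deg) = -0.2588
  joint[1] = (0.0000, 0.0000) + 6.8 * (0.9659, -0.2588) = (0.0000 + 6.5683, 0.0000 + -1.7600) = (6.5683, -1.7600)
link 1: phi[1] = -15 + 45 = 30 deg
  cos(30 deg) = 0.8660, sin(30 deg) = 0.5000
  joint[2] = (6.5683, -1.7600) + 4.9 * (0.8660, 0.5000) = (6.5683 + 4.2435, -1.7600 + 2.4500) = (10.8118, 0.6900)
link 2: phi[2] = -15 + 45 + -5 = 25 deg
  cos(25 deg) = 0.9063, sin(25 deg) = 0.4226
  joint[3] = (10.8118, 0.6900) + 3 * (0.9063, 0.4226) = (10.8118 + 2.7189, 0.6900 + 1.2679) = (13.5307, 1.9579)
link 3: phi[3] = -15 + 45 + -5 + -25 = 0 deg
  cos(0 deg) = 1.0000, sin(0 deg) = 0.0000
  joint[4] = (13.5307, 1.9579) + 2.3 * (1.0000, 0.0000) = (13.5307 + 2.3000, 1.9579 + 0.0000) = (15.8307, 1.9579)
End effector: (15.8307, 1.9579)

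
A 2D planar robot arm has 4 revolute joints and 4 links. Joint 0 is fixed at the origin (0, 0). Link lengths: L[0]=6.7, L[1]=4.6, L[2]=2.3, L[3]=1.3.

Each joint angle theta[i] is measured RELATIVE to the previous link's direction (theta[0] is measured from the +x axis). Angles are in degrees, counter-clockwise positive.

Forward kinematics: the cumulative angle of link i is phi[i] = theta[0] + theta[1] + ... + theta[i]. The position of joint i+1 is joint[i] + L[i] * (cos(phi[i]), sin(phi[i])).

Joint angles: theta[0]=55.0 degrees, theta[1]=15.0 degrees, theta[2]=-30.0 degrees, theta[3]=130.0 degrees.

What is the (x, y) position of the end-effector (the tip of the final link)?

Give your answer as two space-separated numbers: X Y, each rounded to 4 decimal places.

joint[0] = (0.0000, 0.0000)  (base)
link 0: phi[0] = 55 = 55 deg
  cos(55 deg) = 0.5736, sin(55 deg) = 0.8192
  joint[1] = (0.0000, 0.0000) + 6.7 * (0.5736, 0.8192) = (0.0000 + 3.8430, 0.0000 + 5.4883) = (3.8430, 5.4883)
link 1: phi[1] = 55 + 15 = 70 deg
  cos(70 deg) = 0.3420, sin(70 deg) = 0.9397
  joint[2] = (3.8430, 5.4883) + 4.6 * (0.3420, 0.9397) = (3.8430 + 1.5733, 5.4883 + 4.3226) = (5.4163, 9.8109)
link 2: phi[2] = 55 + 15 + -30 = 40 deg
  cos(40 deg) = 0.7660, sin(40 deg) = 0.6428
  joint[3] = (5.4163, 9.8109) + 2.3 * (0.7660, 0.6428) = (5.4163 + 1.7619, 9.8109 + 1.4784) = (7.1782, 11.2893)
link 3: phi[3] = 55 + 15 + -30 + 130 = 170 deg
  cos(170 deg) = -0.9848, sin(170 deg) = 0.1736
  joint[4] = (7.1782, 11.2893) + 1.3 * (-0.9848, 0.1736) = (7.1782 + -1.2803, 11.2893 + 0.2257) = (5.8979, 11.5151)
End effector: (5.8979, 11.5151)

Answer: 5.8979 11.5151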